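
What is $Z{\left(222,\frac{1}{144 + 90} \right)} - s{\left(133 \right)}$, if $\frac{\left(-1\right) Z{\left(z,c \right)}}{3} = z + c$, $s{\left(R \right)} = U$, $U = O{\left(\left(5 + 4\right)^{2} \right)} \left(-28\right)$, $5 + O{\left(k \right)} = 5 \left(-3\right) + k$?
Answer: $\frac{81275}{78} \approx 1042.0$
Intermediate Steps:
$O{\left(k \right)} = -20 + k$ ($O{\left(k \right)} = -5 + \left(5 \left(-3\right) + k\right) = -5 + \left(-15 + k\right) = -20 + k$)
$U = -1708$ ($U = \left(-20 + \left(5 + 4\right)^{2}\right) \left(-28\right) = \left(-20 + 9^{2}\right) \left(-28\right) = \left(-20 + 81\right) \left(-28\right) = 61 \left(-28\right) = -1708$)
$s{\left(R \right)} = -1708$
$Z{\left(z,c \right)} = - 3 c - 3 z$ ($Z{\left(z,c \right)} = - 3 \left(z + c\right) = - 3 \left(c + z\right) = - 3 c - 3 z$)
$Z{\left(222,\frac{1}{144 + 90} \right)} - s{\left(133 \right)} = \left(- \frac{3}{144 + 90} - 666\right) - -1708 = \left(- \frac{3}{234} - 666\right) + 1708 = \left(\left(-3\right) \frac{1}{234} - 666\right) + 1708 = \left(- \frac{1}{78} - 666\right) + 1708 = - \frac{51949}{78} + 1708 = \frac{81275}{78}$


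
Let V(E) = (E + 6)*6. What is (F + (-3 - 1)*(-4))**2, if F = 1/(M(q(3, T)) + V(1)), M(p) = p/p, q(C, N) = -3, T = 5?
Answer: 474721/1849 ≈ 256.74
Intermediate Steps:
V(E) = 36 + 6*E (V(E) = (6 + E)*6 = 36 + 6*E)
M(p) = 1
F = 1/43 (F = 1/(1 + (36 + 6*1)) = 1/(1 + (36 + 6)) = 1/(1 + 42) = 1/43 ≈ 0.023256)
(F + (-3 - 1)*(-4))**2 = (1/43 + (-3 - 1)*(-4))**2 = (1/43 - 4*(-4))**2 = (1/43 + 16)**2 = (689/43)**2 = 474721/1849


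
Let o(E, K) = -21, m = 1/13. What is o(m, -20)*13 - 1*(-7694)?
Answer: 7421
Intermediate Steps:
m = 1/13 ≈ 0.076923
o(m, -20)*13 - 1*(-7694) = -21*13 - 1*(-7694) = -273 + 7694 = 7421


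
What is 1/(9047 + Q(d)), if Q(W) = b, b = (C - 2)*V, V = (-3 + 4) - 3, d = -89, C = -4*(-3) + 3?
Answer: 1/9021 ≈ 0.00011085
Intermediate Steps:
C = 15 (C = 12 + 3 = 15)
V = -2 (V = 1 - 3 = -2)
b = -26 (b = (15 - 2)*(-2) = 13*(-2) = -26)
Q(W) = -26
1/(9047 + Q(d)) = 1/(9047 - 26) = 1/9021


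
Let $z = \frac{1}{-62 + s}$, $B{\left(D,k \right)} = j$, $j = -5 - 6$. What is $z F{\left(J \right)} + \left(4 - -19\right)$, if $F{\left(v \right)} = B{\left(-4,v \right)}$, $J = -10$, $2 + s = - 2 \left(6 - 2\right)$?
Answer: $\frac{1667}{72} \approx 23.153$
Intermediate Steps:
$s = -10$ ($s = -2 - 2 \left(6 - 2\right) = -2 - 8 = -10$)
$j = -11$ ($j = -5 - 6 = -11$)
$B{\left(D,k \right)} = -11$
$z = - \frac{1}{72}$ ($z = \frac{1}{-62 - 10} = \frac{1}{-72} = - \frac{1}{72} \approx -0.013889$)
$F{\left(v \right)} = -11$
$z F{\left(J \right)} + \left(4 - -19\right) = \left(- \frac{1}{72}\right) \left(-11\right) + \left(4 - -19\right) = \frac{11}{72} + \left(4 + 19\right) = \frac{11}{72} + 23 = \frac{1667}{72}$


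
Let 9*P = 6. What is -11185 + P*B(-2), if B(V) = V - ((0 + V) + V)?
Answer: -33551/3 ≈ -11184.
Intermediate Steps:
P = ⅔ (P = (⅑)*6 = ⅔ ≈ 0.66667)
B(V) = -V (B(V) = V - (V + V) = V - 2*V = -V)
-11185 + P*B(-2) = -11185 + 2*(-1*(-2))/3 = -11185 + (⅔)*2 = -11185 + 4/3 = -33551/3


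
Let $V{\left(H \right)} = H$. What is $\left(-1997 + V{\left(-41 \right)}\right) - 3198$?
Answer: $-5236$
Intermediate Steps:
$\left(-1997 + V{\left(-41 \right)}\right) - 3198 = \left(-1997 - 41\right) - 3198 = -2038 - 3198 = -5236$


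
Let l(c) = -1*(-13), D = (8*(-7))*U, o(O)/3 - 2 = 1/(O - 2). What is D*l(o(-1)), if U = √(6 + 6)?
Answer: -1456*√3 ≈ -2521.9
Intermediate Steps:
U = 2*√3 (U = √12 = 2*√3 ≈ 3.4641)
o(O) = 6 + 3/(-2 + O) (o(O) = 6 + 3/(O - 2) = 6 + 3/(-2 + O))
D = -112*√3 (D = (8*(-7))*(2*√3) = -112*√3 ≈ -193.99)
l(c) = 13
D*l(o(-1)) = -112*√3*13 = -1456*√3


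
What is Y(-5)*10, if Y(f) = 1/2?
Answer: 5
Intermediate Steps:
Y(f) = ½
Y(-5)*10 = (½)*10 = 5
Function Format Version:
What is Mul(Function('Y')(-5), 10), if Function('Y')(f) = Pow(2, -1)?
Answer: 5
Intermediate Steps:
Function('Y')(f) = Rational(1, 2)
Mul(Function('Y')(-5), 10) = Mul(Rational(1, 2), 10) = 5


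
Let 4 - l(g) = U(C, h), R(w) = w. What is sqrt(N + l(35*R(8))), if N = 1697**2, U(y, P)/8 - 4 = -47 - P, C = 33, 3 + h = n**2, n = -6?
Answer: sqrt(2880421) ≈ 1697.2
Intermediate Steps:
h = 33 (h = -3 + (-6)**2 = -3 + 36 = 33)
U(y, P) = -344 - 8*P (U(y, P) = 32 + 8*(-47 - P) = 32 + (-376 - 8*P) = -344 - 8*P)
l(g) = 612 (l(g) = 4 - (-344 - 8*33) = 4 - (-344 - 264) = 4 - 1*(-608) = 4 + 608 = 612)
N = 2879809
sqrt(N + l(35*R(8))) = sqrt(2879809 + 612) = sqrt(2880421)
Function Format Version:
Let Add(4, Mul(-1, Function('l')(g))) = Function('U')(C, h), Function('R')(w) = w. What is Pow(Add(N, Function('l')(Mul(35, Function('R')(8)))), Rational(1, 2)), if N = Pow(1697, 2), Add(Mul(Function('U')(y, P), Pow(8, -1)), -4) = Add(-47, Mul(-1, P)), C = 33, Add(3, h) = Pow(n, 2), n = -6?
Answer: Pow(2880421, Rational(1, 2)) ≈ 1697.2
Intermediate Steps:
h = 33 (h = Add(-3, Pow(-6, 2)) = Add(-3, 36) = 33)
Function('U')(y, P) = Add(-344, Mul(-8, P)) (Function('U')(y, P) = Add(32, Mul(8, Add(-47, Mul(-1, P)))) = Add(32, Add(-376, Mul(-8, P))) = Add(-344, Mul(-8, P)))
Function('l')(g) = 612 (Function('l')(g) = Add(4, Mul(-1, Add(-344, Mul(-8, 33)))) = Add(4, Mul(-1, Add(-344, -264))) = Add(4, Mul(-1, -608)) = Add(4, 608) = 612)
N = 2879809
Pow(Add(N, Function('l')(Mul(35, Function('R')(8)))), Rational(1, 2)) = Pow(Add(2879809, 612), Rational(1, 2)) = Pow(2880421, Rational(1, 2))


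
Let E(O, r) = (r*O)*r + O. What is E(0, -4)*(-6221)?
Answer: 0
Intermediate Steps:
E(O, r) = O + O*r**2 (E(O, r) = (O*r)*r + O = O*r**2 + O = O + O*r**2)
E(0, -4)*(-6221) = (0*(1 + (-4)**2))*(-6221) = (0*(1 + 16))*(-6221) = (0*17)*(-6221) = 0*(-6221) = 0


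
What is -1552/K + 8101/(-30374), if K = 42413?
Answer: -390728161/1288252462 ≈ -0.30330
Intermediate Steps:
-1552/K + 8101/(-30374) = -1552/42413 + 8101/(-30374) = -1552*1/42413 + 8101*(-1/30374) = -1552/42413 - 8101/30374 = -390728161/1288252462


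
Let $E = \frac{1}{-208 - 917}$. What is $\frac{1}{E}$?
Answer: $-1125$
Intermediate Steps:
$E = - \frac{1}{1125}$ ($E = \frac{1}{-1125} = - \frac{1}{1125} \approx -0.00088889$)
$\frac{1}{E} = \frac{1}{- \frac{1}{1125}} = -1125$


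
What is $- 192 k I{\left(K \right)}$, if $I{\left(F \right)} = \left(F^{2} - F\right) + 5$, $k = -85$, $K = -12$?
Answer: $2627520$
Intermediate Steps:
$I{\left(F \right)} = 5 + F^{2} - F$
$- 192 k I{\left(K \right)} = \left(-192\right) \left(-85\right) \left(5 + \left(-12\right)^{2} - -12\right) = 16320 \left(5 + 144 + 12\right) = 16320 \cdot 161 = 2627520$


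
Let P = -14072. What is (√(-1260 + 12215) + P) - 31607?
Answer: -45679 + √10955 ≈ -45574.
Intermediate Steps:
(√(-1260 + 12215) + P) - 31607 = (√(-1260 + 12215) - 14072) - 31607 = (√10955 - 14072) - 31607 = (-14072 + √10955) - 31607 = -45679 + √10955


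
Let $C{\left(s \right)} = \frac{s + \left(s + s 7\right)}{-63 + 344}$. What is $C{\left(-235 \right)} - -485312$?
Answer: $\frac{136370557}{281} \approx 4.853 \cdot 10^{5}$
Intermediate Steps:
$C{\left(s \right)} = \frac{9 s}{281}$ ($C{\left(s \right)} = \frac{s + \left(s + 7 s\right)}{281} = \left(s + 8 s\right) \frac{1}{281} = 9 s \frac{1}{281} = \frac{9 s}{281}$)
$C{\left(-235 \right)} - -485312 = \frac{9}{281} \left(-235\right) - -485312 = - \frac{2115}{281} + 485312 = \frac{136370557}{281}$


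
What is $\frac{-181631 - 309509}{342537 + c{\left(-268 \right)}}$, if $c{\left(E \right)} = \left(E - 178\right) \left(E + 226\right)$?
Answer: $- \frac{491140}{361269} \approx -1.3595$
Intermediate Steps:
$c{\left(E \right)} = \left(-178 + E\right) \left(226 + E\right)$
$\frac{-181631 - 309509}{342537 + c{\left(-268 \right)}} = \frac{-181631 - 309509}{342537 + \left(-40228 + \left(-268\right)^{2} + 48 \left(-268\right)\right)} = - \frac{491140}{342537 - -18732} = - \frac{491140}{342537 + 18732} = - \frac{491140}{361269}$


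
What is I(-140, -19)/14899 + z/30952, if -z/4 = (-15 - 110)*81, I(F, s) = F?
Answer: 149769055/115288462 ≈ 1.2991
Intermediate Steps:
z = 40500 (z = -4*(-15 - 110)*81 = -(-500)*81 = -4*(-10125) = 40500)
I(-140, -19)/14899 + z/30952 = -140/14899 + 40500/30952 = -140*1/14899 + 40500*(1/30952) = -140/14899 + 10125/7738 = 149769055/115288462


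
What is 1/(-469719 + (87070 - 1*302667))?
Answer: -1/685316 ≈ -1.4592e-6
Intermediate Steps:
1/(-469719 + (87070 - 1*302667)) = 1/(-469719 + (87070 - 302667)) = 1/(-469719 - 215597) = 1/(-685316) = -1/685316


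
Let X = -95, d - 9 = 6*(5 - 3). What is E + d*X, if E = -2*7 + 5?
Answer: -2004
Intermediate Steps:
d = 21 (d = 9 + 6*(5 - 3) = 9 + 6*2 = 9 + 12 = 21)
E = -9 (E = -14 + 5 = -9)
E + d*X = -9 + 21*(-95) = -9 - 1995 = -2004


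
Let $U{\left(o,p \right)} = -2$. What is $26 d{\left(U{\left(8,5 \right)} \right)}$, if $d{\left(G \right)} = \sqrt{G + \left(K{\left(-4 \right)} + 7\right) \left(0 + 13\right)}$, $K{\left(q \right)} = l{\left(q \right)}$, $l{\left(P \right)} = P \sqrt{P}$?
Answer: $26 \sqrt{89 - 104 i} \approx 276.31 - 127.22 i$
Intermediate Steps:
$l{\left(P \right)} = P^{\frac{3}{2}}$
$K{\left(q \right)} = q^{\frac{3}{2}}$
$d{\left(G \right)} = \sqrt{91 + G - 104 i}$ ($d{\left(G \right)} = \sqrt{G + \left(\left(-4\right)^{\frac{3}{2}} + 7\right) \left(0 + 13\right)} = \sqrt{G + \left(- 8 i + 7\right) 13} = \sqrt{G + \left(7 - 8 i\right) 13} = \sqrt{G + \left(91 - 104 i\right)} = \sqrt{91 + G - 104 i}$)
$26 d{\left(U{\left(8,5 \right)} \right)} = 26 \sqrt{91 - 2 - 104 i} = 26 \sqrt{89 - 104 i}$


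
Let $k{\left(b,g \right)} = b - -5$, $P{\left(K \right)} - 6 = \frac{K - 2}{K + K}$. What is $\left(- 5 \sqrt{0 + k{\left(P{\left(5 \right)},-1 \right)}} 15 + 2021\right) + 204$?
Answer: $2225 - \frac{15 \sqrt{1130}}{2} \approx 1972.9$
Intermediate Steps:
$P{\left(K \right)} = 6 + \frac{-2 + K}{2 K}$ ($P{\left(K \right)} = 6 + \frac{K - 2}{K + K} = 6 + \frac{-2 + K}{2 K}$)
$k{\left(b,g \right)} = 5 + b$ ($k{\left(b,g \right)} = b + 5 = 5 + b$)
$\left(- 5 \sqrt{0 + k{\left(P{\left(5 \right)},-1 \right)}} 15 + 2021\right) + 204 = \left(- 5 \sqrt{0 + \left(5 + \left(\frac{13}{2} - \frac{1}{5}\right)\right)} 15 + 2021\right) + 204 = \left(- 5 \sqrt{0 + \left(5 + \frac{63}{10}\right)} 15 + 2021\right) + 204 = \left(- 5 \sqrt{0 + \frac{113}{10}} \cdot 15 + 2021\right) + 204 = \left(- 5 \sqrt{\frac{113}{10}} \cdot 15 + 2021\right) + 204 = \left(- 5 \frac{\sqrt{1130}}{10} \cdot 15 + 2021\right) + 204 = \left(- \frac{\sqrt{1130}}{2} \cdot 15 + 2021\right) + 204 = \left(- \frac{15 \sqrt{1130}}{2} + 2021\right) + 204 = \left(2021 - \frac{15 \sqrt{1130}}{2}\right) + 204 = 2225 - \frac{15 \sqrt{1130}}{2}$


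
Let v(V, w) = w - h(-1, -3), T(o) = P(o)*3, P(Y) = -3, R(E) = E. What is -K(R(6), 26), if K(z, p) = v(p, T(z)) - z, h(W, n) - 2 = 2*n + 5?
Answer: 16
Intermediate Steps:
h(W, n) = 7 + 2*n (h(W, n) = 2 + (2*n + 5) = 2 + (5 + 2*n) = 7 + 2*n)
T(o) = -9 (T(o) = -3*3 = -9)
v(V, w) = -1 + w (v(V, w) = w - (7 + 2*(-3)) = w - (7 - 6) = w - 1*1 = w - 1 = -1 + w)
K(z, p) = -10 - z (K(z, p) = (-1 - 9) - z = -10 - z)
-K(R(6), 26) = -(-10 - 1*6) = -(-10 - 6) = -1*(-16) = 16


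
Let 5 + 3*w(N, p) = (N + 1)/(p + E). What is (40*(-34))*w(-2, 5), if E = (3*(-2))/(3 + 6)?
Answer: 92480/39 ≈ 2371.3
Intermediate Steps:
E = -⅔ (E = -6/9 = -6*⅑ = -⅔ ≈ -0.66667)
w(N, p) = -5/3 + (1 + N)/(3*(-⅔ + p)) (w(N, p) = -5/3 + ((N + 1)/(p - ⅔))/3 = -5/3 + ((1 + N)/(-⅔ + p))/3 = -5/3 + (1 + N)/(3*(-⅔ + p)))
(40*(-34))*w(-2, 5) = (40*(-34))*((13 - 15*5 + 3*(-2))/(3*(-2 + 3*5))) = -1360*(13 - 75 - 6)/(3*(-2 + 15)) = -1360*(-68)/(3*13) = -1360*(-68/39) = 92480/39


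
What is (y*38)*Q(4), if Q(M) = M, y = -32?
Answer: -4864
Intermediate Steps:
(y*38)*Q(4) = -32*38*4 = -1216*4 = -4864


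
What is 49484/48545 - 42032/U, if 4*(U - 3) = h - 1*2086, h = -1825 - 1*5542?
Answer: 8628952204/458313345 ≈ 18.828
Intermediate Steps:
h = -7367 (h = -1825 - 5542 = -7367)
U = -9441/4 (U = 3 + (-7367 - 1*2086)/4 = 3 + (-7367 - 2086)/4 = 3 + (1/4)*(-9453) = 3 - 9453/4 = -9441/4 ≈ -2360.3)
49484/48545 - 42032/U = 49484/48545 - 42032/(-9441/4) = 49484*(1/48545) - 42032*(-4/9441) = 49484/48545 + 168128/9441 = 8628952204/458313345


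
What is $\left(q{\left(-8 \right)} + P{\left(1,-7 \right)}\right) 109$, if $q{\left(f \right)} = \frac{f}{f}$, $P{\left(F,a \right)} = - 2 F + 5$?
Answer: $436$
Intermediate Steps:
$P{\left(F,a \right)} = 5 - 2 F$
$q{\left(f \right)} = 1$
$\left(q{\left(-8 \right)} + P{\left(1,-7 \right)}\right) 109 = \left(1 + \left(5 - 2\right)\right) 109 = \left(1 + 3\right) 109 = 4 \cdot 109 = 436$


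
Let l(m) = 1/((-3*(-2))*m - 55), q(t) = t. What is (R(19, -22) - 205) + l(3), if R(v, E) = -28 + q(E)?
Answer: -9436/37 ≈ -255.03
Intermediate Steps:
l(m) = 1/(-55 + 6*m) (l(m) = 1/(6*m - 55) = 1/(-55 + 6*m))
R(v, E) = -28 + E
(R(19, -22) - 205) + l(3) = ((-28 - 22) - 205) + 1/(-55 + 6*3) = (-50 - 205) + 1/(-55 + 18) = -255 + 1/(-37) = -255 - 1/37 = -9436/37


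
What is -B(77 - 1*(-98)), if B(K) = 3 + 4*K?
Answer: -703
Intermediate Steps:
-B(77 - 1*(-98)) = -(3 + 4*(77 - 1*(-98))) = -(3 + 4*(77 + 98)) = -(3 + 4*175) = -(3 + 700) = -1*703 = -703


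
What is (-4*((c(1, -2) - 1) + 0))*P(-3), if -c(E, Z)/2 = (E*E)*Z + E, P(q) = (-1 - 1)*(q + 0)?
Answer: -24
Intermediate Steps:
P(q) = -2*q
c(E, Z) = -2*E - 2*Z*E² (c(E, Z) = -2*((E*E)*Z + E) = -2*(E²*Z + E) = -2*(Z*E² + E) = -2*(E + Z*E²) = -2*E - 2*Z*E²)
(-4*((c(1, -2) - 1) + 0))*P(-3) = (-4*((-2*1*(1 + 1*(-2)) - 1) + 0))*(-2*(-3)) = -4*((-2*1*(1 - 2) - 1) + 0)*6 = -4*((-2*1*(-1) - 1) + 0)*6 = -4*((2 - 1) + 0)*6 = -4*(1 + 0)*6 = -4*1*6 = -4*6 = -24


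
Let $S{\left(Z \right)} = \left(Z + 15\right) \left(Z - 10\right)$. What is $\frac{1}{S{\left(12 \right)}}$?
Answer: $\frac{1}{54} \approx 0.018519$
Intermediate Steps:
$S{\left(Z \right)} = \left(-10 + Z\right) \left(15 + Z\right)$ ($S{\left(Z \right)} = \left(15 + Z\right) \left(-10 + Z\right) = \left(-10 + Z\right) \left(15 + Z\right)$)
$\frac{1}{S{\left(12 \right)}} = \frac{1}{-150 + 12^{2} + 5 \cdot 12} = \frac{1}{-150 + 144 + 60} = \frac{1}{54}$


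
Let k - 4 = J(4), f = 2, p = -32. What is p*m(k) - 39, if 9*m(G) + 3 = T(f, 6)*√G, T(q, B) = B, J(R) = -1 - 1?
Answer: -85/3 - 64*√2/3 ≈ -58.503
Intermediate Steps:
J(R) = -2
k = 2 (k = 4 - 2 = 2)
m(G) = -⅓ + 2*√G/3 (m(G) = -⅓ + (6*√G)/9 = -⅓ + 2*√G/3)
p*m(k) - 39 = -32*(-⅓ + 2*√2/3) - 39 = (32/3 - 64*√2/3) - 39 = -85/3 - 64*√2/3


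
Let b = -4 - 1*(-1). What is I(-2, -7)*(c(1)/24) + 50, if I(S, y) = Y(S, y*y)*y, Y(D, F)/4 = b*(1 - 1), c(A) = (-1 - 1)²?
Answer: 50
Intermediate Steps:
c(A) = 4 (c(A) = (-2)² = 4)
b = -3 (b = -4 + 1 = -3)
Y(D, F) = 0 (Y(D, F) = 4*(-3*(1 - 1)) = 4*(-3*0) = 4*0 = 0)
I(S, y) = 0 (I(S, y) = 0*y = 0)
I(-2, -7)*(c(1)/24) + 50 = 0*(4/24) + 50 = 0*(4*(1/24)) + 50 = 0*(⅙) + 50 = 0 + 50 = 50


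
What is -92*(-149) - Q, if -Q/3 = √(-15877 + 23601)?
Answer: 13708 + 6*√1931 ≈ 13972.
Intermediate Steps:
Q = -6*√1931 (Q = -3*√(-15877 + 23601) = -6*√1931 ≈ -263.66)
-92*(-149) - Q = -92*(-149) - (-6)*√1931 = 13708 + 6*√1931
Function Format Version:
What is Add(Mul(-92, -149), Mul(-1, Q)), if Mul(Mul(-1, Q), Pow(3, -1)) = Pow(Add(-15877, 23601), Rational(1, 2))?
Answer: Add(13708, Mul(6, Pow(1931, Rational(1, 2)))) ≈ 13972.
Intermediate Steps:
Q = Mul(-6, Pow(1931, Rational(1, 2))) (Q = Mul(-3, Pow(Add(-15877, 23601), Rational(1, 2))) = Mul(-3, Pow(7724, Rational(1, 2))) = Mul(-3, Mul(2, Pow(1931, Rational(1, 2)))) = Mul(-6, Pow(1931, Rational(1, 2))) ≈ -263.66)
Add(Mul(-92, -149), Mul(-1, Q)) = Add(Mul(-92, -149), Mul(-1, Mul(-6, Pow(1931, Rational(1, 2))))) = Add(13708, Mul(6, Pow(1931, Rational(1, 2))))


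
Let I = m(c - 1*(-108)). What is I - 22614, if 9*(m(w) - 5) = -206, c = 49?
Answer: -203687/9 ≈ -22632.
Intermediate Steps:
m(w) = -161/9 (m(w) = 5 + (⅑)*(-206) = 5 - 206/9 = -161/9)
I = -161/9 ≈ -17.889
I - 22614 = -161/9 - 22614 = -203687/9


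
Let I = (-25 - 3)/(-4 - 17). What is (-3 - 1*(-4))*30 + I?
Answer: 94/3 ≈ 31.333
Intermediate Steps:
I = 4/3 (I = -28/(-21) = -28*(-1/21) = 4/3 ≈ 1.3333)
(-3 - 1*(-4))*30 + I = (-3 - 1*(-4))*30 + 4/3 = (-3 + 4)*30 + 4/3 = 1*30 + 4/3 = 30 + 4/3 = 94/3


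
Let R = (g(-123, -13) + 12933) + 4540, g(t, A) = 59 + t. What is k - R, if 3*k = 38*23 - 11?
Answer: -51364/3 ≈ -17121.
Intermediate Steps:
R = 17409 (R = ((59 - 123) + 12933) + 4540 = (-64 + 12933) + 4540 = 12869 + 4540 = 17409)
k = 863/3 (k = (38*23 - 11)/3 = (874 - 11)/3 = (⅓)*863 = 863/3 ≈ 287.67)
k - R = 863/3 - 1*17409 = 863/3 - 17409 = -51364/3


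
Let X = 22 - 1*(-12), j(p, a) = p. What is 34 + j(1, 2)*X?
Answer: 68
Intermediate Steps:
X = 34 (X = 22 + 12 = 34)
34 + j(1, 2)*X = 34 + 1*34 = 34 + 34 = 68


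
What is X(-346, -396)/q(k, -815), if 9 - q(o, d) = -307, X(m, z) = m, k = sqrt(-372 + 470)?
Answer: -173/158 ≈ -1.0949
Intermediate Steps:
k = 7*sqrt(2) (k = sqrt(98) = 7*sqrt(2) ≈ 9.8995)
q(o, d) = 316 (q(o, d) = 9 - 1*(-307) = 9 + 307 = 316)
X(-346, -396)/q(k, -815) = -346/316 = -346*1/316 = -173/158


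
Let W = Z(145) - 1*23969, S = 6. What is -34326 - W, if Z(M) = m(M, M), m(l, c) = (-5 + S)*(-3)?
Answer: -10354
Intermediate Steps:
m(l, c) = -3 (m(l, c) = (-5 + 6)*(-3) = 1*(-3) = -3)
Z(M) = -3
W = -23972 (W = -3 - 1*23969 = -3 - 23969 = -23972)
-34326 - W = -34326 - 1*(-23972) = -34326 + 23972 = -10354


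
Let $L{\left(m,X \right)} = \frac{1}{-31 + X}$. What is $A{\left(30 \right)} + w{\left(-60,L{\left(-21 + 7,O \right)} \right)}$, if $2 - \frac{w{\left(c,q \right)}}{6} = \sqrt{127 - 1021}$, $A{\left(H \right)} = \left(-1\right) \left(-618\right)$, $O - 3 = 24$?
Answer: $630 - 6 i \sqrt{894} \approx 630.0 - 179.4 i$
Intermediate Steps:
$O = 27$ ($O = 3 + 24 = 27$)
$A{\left(H \right)} = 618$
$w{\left(c,q \right)} = 12 - 6 i \sqrt{894}$ ($w{\left(c,q \right)} = 12 - 6 \sqrt{127 - 1021} = 12 - 6 \sqrt{-894} = 12 - 6 i \sqrt{894}$)
$A{\left(30 \right)} + w{\left(-60,L{\left(-21 + 7,O \right)} \right)} = 618 + \left(12 - 6 i \sqrt{894}\right) = 630 - 6 i \sqrt{894}$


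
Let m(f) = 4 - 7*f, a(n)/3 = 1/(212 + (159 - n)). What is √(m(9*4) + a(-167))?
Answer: I*√71780498/538 ≈ 15.748*I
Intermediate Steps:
a(n) = 3/(371 - n) (a(n) = 3/(212 + (159 - n)) = 3/(371 - n))
√(m(9*4) + a(-167)) = √((4 - 63*4) - 3/(-371 - 167)) = √((4 - 7*36) - 3/(-538)) = √((4 - 252) - 3*(-1/538)) = √(-248 + 3/538) = √(-133421/538) = I*√71780498/538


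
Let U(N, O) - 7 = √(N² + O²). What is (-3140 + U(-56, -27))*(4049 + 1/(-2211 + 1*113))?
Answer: -26614211533/2098 + 8494801*√3865/2098 ≈ -1.2434e+7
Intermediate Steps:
U(N, O) = 7 + √(N² + O²)
(-3140 + U(-56, -27))*(4049 + 1/(-2211 + 1*113)) = (-3140 + (7 + √((-56)² + (-27)²)))*(4049 + 1/(-2211 + 1*113)) = (-3140 + (7 + √(3136 + 729)))*(4049 + 1/(-2211 + 113)) = (-3140 + (7 + √3865))*(4049 + 1/(-2098)) = (-3133 + √3865)*(4049 - 1/2098) = (-3133 + √3865)*(8494801/2098) = -26614211533/2098 + 8494801*√3865/2098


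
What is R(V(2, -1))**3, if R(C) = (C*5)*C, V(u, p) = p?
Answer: 125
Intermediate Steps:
R(C) = 5*C**2 (R(C) = (5*C)*C = 5*C**2)
R(V(2, -1))**3 = (5*(-1)**2)**3 = (5*1)**3 = 5**3 = 125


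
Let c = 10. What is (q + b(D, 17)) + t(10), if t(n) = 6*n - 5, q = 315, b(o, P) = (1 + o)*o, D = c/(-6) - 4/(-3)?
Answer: 3328/9 ≈ 369.78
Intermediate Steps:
D = -⅓ (D = 10/(-6) - 4/(-3) = 10*(-⅙) - 4*(-⅓) = -5/3 + 4/3 = -⅓ ≈ -0.33333)
b(o, P) = o*(1 + o)
t(n) = -5 + 6*n
(q + b(D, 17)) + t(10) = (315 - (1 - ⅓)/3) + (-5 + 6*10) = (315 - ⅓*⅔) + (-5 + 60) = (315 - 2/9) + 55 = 2833/9 + 55 = 3328/9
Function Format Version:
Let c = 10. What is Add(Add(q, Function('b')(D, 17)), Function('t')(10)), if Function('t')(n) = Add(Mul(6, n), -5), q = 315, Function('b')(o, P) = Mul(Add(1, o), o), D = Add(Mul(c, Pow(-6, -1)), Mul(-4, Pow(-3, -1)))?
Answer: Rational(3328, 9) ≈ 369.78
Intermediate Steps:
D = Rational(-1, 3) (D = Add(Mul(10, Pow(-6, -1)), Mul(-4, Pow(-3, -1))) = Add(Mul(10, Rational(-1, 6)), Mul(-4, Rational(-1, 3))) = Add(Rational(-5, 3), Rational(4, 3)) = Rational(-1, 3) ≈ -0.33333)
Function('b')(o, P) = Mul(o, Add(1, o))
Function('t')(n) = Add(-5, Mul(6, n))
Add(Add(q, Function('b')(D, 17)), Function('t')(10)) = Add(Add(315, Mul(Rational(-1, 3), Add(1, Rational(-1, 3)))), Add(-5, Mul(6, 10))) = Add(Add(315, Mul(Rational(-1, 3), Rational(2, 3))), Add(-5, 60)) = Add(Add(315, Rational(-2, 9)), 55) = Add(Rational(2833, 9), 55) = Rational(3328, 9)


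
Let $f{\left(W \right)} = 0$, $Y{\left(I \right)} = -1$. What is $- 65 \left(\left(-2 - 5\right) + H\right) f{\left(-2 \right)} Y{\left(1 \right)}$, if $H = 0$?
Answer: $0$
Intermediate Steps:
$- 65 \left(\left(-2 - 5\right) + H\right) f{\left(-2 \right)} Y{\left(1 \right)} = - 65 \left(\left(-2 - 5\right) + 0\right) 0 \left(-1\right) = - 65 \left(-7 + 0\right) 0 \left(-1\right) = - 65 \left(\left(-7\right) 0\right) \left(-1\right) = \left(-65\right) 0 \left(-1\right) = 0 \left(-1\right) = 0$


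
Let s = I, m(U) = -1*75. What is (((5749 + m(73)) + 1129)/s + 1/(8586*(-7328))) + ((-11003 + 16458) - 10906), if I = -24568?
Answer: -1053305627276567/193221816768 ≈ -5451.3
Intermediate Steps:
m(U) = -75
s = -24568
(((5749 + m(73)) + 1129)/s + 1/(8586*(-7328))) + ((-11003 + 16458) - 10906) = (((5749 - 75) + 1129)/(-24568) + 1/(8586*(-7328))) + ((-11003 + 16458) - 10906) = ((5674 + 1129)*(-1/24568) + (1/8586)*(-1/7328)) + (5455 - 10906) = (6803*(-1/24568) - 1/62918208) - 5451 = (-6803/24568 - 1/62918208) - 5451 = -53504074199/193221816768 - 5451 = -1053305627276567/193221816768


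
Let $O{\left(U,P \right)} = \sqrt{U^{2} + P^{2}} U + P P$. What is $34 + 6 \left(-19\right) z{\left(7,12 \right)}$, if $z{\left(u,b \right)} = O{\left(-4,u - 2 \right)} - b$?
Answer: $-1448 + 456 \sqrt{41} \approx 1471.8$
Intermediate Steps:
$O{\left(U,P \right)} = P^{2} + U \sqrt{P^{2} + U^{2}}$ ($O{\left(U,P \right)} = \sqrt{P^{2} + U^{2}} U + P^{2} = U \sqrt{P^{2} + U^{2}} + P^{2} = P^{2} + U \sqrt{P^{2} + U^{2}}$)
$z{\left(u,b \right)} = \left(-2 + u\right)^{2} - b - 4 \sqrt{16 + \left(-2 + u\right)^{2}}$ ($z{\left(u,b \right)} = \left(\left(u - 2\right)^{2} - 4 \sqrt{\left(u - 2\right)^{2} + \left(-4\right)^{2}}\right) - b = \left(\left(u - 2\right)^{2} - 4 \sqrt{\left(u - 2\right)^{2} + 16}\right) - b = \left(\left(-2 + u\right)^{2} - 4 \sqrt{\left(-2 + u\right)^{2} + 16}\right) - b = \left(\left(-2 + u\right)^{2} - 4 \sqrt{16 + \left(-2 + u\right)^{2}}\right) - b = \left(-2 + u\right)^{2} - b - 4 \sqrt{16 + \left(-2 + u\right)^{2}}$)
$34 + 6 \left(-19\right) z{\left(7,12 \right)} = 34 + 6 \left(-19\right) \left(\left(-2 + 7\right)^{2} - 12 - 4 \sqrt{16 + \left(-2 + 7\right)^{2}}\right) = 34 - 114 \left(5^{2} - 12 - 4 \sqrt{16 + 5^{2}}\right) = 34 - 114 \left(25 - 12 - 4 \sqrt{16 + 25}\right) = 34 - 114 \left(25 - 12 - 4 \sqrt{41}\right) = 34 - 114 \left(13 - 4 \sqrt{41}\right) = 34 - \left(1482 - 456 \sqrt{41}\right) = -1448 + 456 \sqrt{41}$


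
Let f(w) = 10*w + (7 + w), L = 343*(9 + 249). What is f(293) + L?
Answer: 91724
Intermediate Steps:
L = 88494 (L = 343*258 = 88494)
f(w) = 7 + 11*w
f(293) + L = (7 + 11*293) + 88494 = (7 + 3223) + 88494 = 3230 + 88494 = 91724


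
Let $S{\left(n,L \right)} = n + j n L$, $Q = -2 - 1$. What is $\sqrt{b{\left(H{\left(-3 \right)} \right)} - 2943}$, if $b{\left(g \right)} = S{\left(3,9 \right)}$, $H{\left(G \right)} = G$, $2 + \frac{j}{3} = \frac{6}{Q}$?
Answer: $8 i \sqrt{51} \approx 57.131 i$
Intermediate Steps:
$Q = -3$ ($Q = -2 - 1 = -3$)
$j = -12$ ($j = -6 + 3 \frac{6}{-3} = -6 + 3 \cdot 6 \left(- \frac{1}{3}\right) = -6 + 3 \left(-2\right) = -6 - 6 = -12$)
$S{\left(n,L \right)} = n - 12 L n$ ($S{\left(n,L \right)} = n - 12 n L = n - 12 L n$)
$b{\left(g \right)} = -321$ ($b{\left(g \right)} = 3 \left(1 - 108\right) = 3 \left(-107\right) = -321$)
$\sqrt{b{\left(H{\left(-3 \right)} \right)} - 2943} = \sqrt{-321 - 2943} = \sqrt{-3264} = 8 i \sqrt{51}$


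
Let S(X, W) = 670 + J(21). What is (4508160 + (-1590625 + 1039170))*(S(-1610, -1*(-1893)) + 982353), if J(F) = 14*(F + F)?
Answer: 3891858561755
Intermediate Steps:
J(F) = 28*F (J(F) = 14*(2*F) = 28*F)
S(X, W) = 1258 (S(X, W) = 670 + 28*21 = 670 + 588 = 1258)
(4508160 + (-1590625 + 1039170))*(S(-1610, -1*(-1893)) + 982353) = (4508160 + (-1590625 + 1039170))*(1258 + 982353) = (4508160 - 551455)*983611 = 3956705*983611 = 3891858561755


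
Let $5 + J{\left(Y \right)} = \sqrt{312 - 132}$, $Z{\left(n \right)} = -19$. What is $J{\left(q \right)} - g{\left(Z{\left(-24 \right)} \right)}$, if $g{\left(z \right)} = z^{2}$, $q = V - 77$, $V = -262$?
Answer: $-366 + 6 \sqrt{5} \approx -352.58$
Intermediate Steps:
$q = -339$ ($q = -262 - 77 = -339$)
$J{\left(Y \right)} = -5 + 6 \sqrt{5}$ ($J{\left(Y \right)} = -5 + \sqrt{312 - 132} = -5 + \sqrt{180} = -5 + 6 \sqrt{5}$)
$J{\left(q \right)} - g{\left(Z{\left(-24 \right)} \right)} = \left(-5 + 6 \sqrt{5}\right) - \left(-19\right)^{2} = \left(-5 + 6 \sqrt{5}\right) - 361 = -366 + 6 \sqrt{5}$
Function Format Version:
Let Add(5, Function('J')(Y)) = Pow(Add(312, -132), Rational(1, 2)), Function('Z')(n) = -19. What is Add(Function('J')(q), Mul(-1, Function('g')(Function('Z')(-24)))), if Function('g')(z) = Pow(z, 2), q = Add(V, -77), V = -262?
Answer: Add(-366, Mul(6, Pow(5, Rational(1, 2)))) ≈ -352.58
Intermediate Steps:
q = -339 (q = Add(-262, -77) = -339)
Function('J')(Y) = Add(-5, Mul(6, Pow(5, Rational(1, 2)))) (Function('J')(Y) = Add(-5, Pow(Add(312, -132), Rational(1, 2))) = Add(-5, Pow(180, Rational(1, 2))) = Add(-5, Mul(6, Pow(5, Rational(1, 2)))))
Add(Function('J')(q), Mul(-1, Function('g')(Function('Z')(-24)))) = Add(Add(-5, Mul(6, Pow(5, Rational(1, 2)))), Mul(-1, Pow(-19, 2))) = Add(Add(-5, Mul(6, Pow(5, Rational(1, 2)))), Mul(-1, 361)) = Add(Add(-5, Mul(6, Pow(5, Rational(1, 2)))), -361) = Add(-366, Mul(6, Pow(5, Rational(1, 2))))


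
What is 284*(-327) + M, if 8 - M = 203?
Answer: -93063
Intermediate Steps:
M = -195 (M = 8 - 1*203 = 8 - 203 = -195)
284*(-327) + M = 284*(-327) - 195 = -92868 - 195 = -93063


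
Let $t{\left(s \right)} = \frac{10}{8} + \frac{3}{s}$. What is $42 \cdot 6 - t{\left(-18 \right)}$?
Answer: $\frac{3011}{12} \approx 250.92$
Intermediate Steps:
$t{\left(s \right)} = \frac{5}{4} + \frac{3}{s}$ ($t{\left(s \right)} = 10 \cdot \frac{1}{8} + \frac{3}{s} = \frac{5}{4} + \frac{3}{s}$)
$42 \cdot 6 - t{\left(-18 \right)} = 42 \cdot 6 - \left(\frac{5}{4} + \frac{3}{-18}\right) = 252 - \left(\frac{5}{4} + 3 \left(- \frac{1}{18}\right)\right) = 252 - \left(\frac{5}{4} - \frac{1}{6}\right) = 252 - \frac{13}{12} = \frac{3011}{12}$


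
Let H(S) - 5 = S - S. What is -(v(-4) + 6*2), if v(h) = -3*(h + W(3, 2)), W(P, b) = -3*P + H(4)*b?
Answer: -21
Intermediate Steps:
H(S) = 5 (H(S) = 5 + (S - S) = 5 + 0 = 5)
W(P, b) = -3*P + 5*b
v(h) = -3 - 3*h (v(h) = -3*(h + (-3*3 + 5*2)) = -3*(h + (-9 + 10)) = -3*(h + 1) = -3*(1 + h) = -3 - 3*h)
-(v(-4) + 6*2) = -((-3 - 3*(-4)) + 6*2) = -((-3 + 12) + 12) = -(9 + 12) = -1*21 = -21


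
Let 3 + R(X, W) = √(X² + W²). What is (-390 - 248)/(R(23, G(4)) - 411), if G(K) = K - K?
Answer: 638/391 ≈ 1.6317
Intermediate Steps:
G(K) = 0
R(X, W) = -3 + √(W² + X²) (R(X, W) = -3 + √(X² + W²) = -3 + √(W² + X²))
(-390 - 248)/(R(23, G(4)) - 411) = (-390 - 248)/((-3 + √(0² + 23²)) - 411) = -638/((-3 + √(0 + 529)) - 411) = -638/((-3 + √529) - 411) = -638/((-3 + 23) - 411) = -638/(20 - 411) = -638/(-391) = -638*(-1/391) = 638/391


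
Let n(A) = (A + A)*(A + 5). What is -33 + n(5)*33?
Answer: 3267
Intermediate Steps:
n(A) = 2*A*(5 + A) (n(A) = (2*A)*(5 + A) = 2*A*(5 + A))
-33 + n(5)*33 = -33 + (2*5*(5 + 5))*33 = -33 + (2*5*10)*33 = -33 + 100*33 = -33 + 3300 = 3267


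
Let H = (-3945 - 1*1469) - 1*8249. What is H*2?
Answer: -27326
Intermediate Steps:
H = -13663 (H = (-3945 - 1469) - 8249 = -5414 - 8249 = -13663)
H*2 = -13663*2 = -27326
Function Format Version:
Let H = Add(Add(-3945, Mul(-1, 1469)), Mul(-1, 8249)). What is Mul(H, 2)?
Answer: -27326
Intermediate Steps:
H = -13663 (H = Add(Add(-3945, -1469), -8249) = Add(-5414, -8249) = -13663)
Mul(H, 2) = Mul(-13663, 2) = -27326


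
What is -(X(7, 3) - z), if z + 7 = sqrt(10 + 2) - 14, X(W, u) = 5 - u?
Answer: -23 + 2*sqrt(3) ≈ -19.536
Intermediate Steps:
z = -21 + 2*sqrt(3) (z = -7 + (sqrt(10 + 2) - 14) = -7 + (sqrt(12) - 14) = -7 + (2*sqrt(3) - 14) = -7 + (-14 + 2*sqrt(3)) = -21 + 2*sqrt(3) ≈ -17.536)
-(X(7, 3) - z) = -((5 - 1*3) - (-21 + 2*sqrt(3))) = -((5 - 3) + (21 - 2*sqrt(3))) = -(2 + (21 - 2*sqrt(3))) = -(23 - 2*sqrt(3)) = -23 + 2*sqrt(3)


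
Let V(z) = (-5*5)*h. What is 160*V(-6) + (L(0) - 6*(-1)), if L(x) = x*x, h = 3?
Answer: -11994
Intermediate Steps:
L(x) = x²
V(z) = -75 (V(z) = -5*5*3 = -25*3 = -75)
160*V(-6) + (L(0) - 6*(-1)) = 160*(-75) + (0² - 6*(-1)) = -12000 + (0 + 6) = -12000 + 6 = -11994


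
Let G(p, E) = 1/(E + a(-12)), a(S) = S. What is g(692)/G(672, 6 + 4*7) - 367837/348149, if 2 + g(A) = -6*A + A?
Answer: -26516788273/348149 ≈ -76165.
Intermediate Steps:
G(p, E) = 1/(-12 + E) (G(p, E) = 1/(E - 12) = 1/(-12 + E))
g(A) = -2 - 5*A (g(A) = -2 + (-6*A + A) = -2 - 5*A)
g(692)/G(672, 6 + 4*7) - 367837/348149 = (-2 - 5*692)/(1/(-12 + (6 + 4*7))) - 367837/348149 = (-2 - 3460)/(1/(-12 + (6 + 28))) - 367837*1/348149 = -3462/(1/(-12 + 34)) - 367837/348149 = -3462/(1/22) - 367837/348149 = -3462/1/22 - 367837/348149 = -3462*22 - 367837/348149 = -76164 - 367837/348149 = -26516788273/348149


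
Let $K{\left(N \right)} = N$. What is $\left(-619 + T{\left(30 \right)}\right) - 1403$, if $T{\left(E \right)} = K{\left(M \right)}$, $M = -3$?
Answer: $-2025$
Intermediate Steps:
$T{\left(E \right)} = -3$
$\left(-619 + T{\left(30 \right)}\right) - 1403 = \left(-619 - 3\right) - 1403 = -622 - 1403 = -2025$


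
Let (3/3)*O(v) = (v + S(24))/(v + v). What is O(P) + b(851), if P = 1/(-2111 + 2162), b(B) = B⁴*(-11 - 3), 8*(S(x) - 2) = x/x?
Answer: -117480627800949/16 ≈ -7.3425e+12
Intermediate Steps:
S(x) = 17/8 (S(x) = 2 + (x/x)/8 = 2 + (⅛)*1 = 2 + ⅛ = 17/8)
b(B) = -14*B⁴ (b(B) = B⁴*(-14) = -14*B⁴)
P = 1/51 ≈ 0.019608
O(v) = (17/8 + v)/(2*v) (O(v) = (v + 17/8)/(v + v) = (17/8 + v)/((2*v)) = (17/8 + v)*(1/(2*v)) = (17/8 + v)/(2*v))
O(P) + b(851) = (17 + 8*(1/51))/(16*(1/51)) - 14*851⁴ = (1/16)*51*(17 + 8/51) - 14*524467088401 = (1/16)*51*(875/51) - 7342539237614 = 875/16 - 7342539237614 = -117480627800949/16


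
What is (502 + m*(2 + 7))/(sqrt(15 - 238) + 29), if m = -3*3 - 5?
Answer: 1363/133 - 47*I*sqrt(223)/133 ≈ 10.248 - 5.2771*I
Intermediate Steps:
m = -14 (m = -9 - 5 = -14)
(502 + m*(2 + 7))/(sqrt(15 - 238) + 29) = (502 - 14*(2 + 7))/(sqrt(15 - 238) + 29) = (502 - 14*9)/(sqrt(-223) + 29) = (502 - 126)/(I*sqrt(223) + 29) = 376/(29 + I*sqrt(223))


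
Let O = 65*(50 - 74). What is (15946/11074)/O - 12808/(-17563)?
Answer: 173456653/238154280 ≈ 0.72834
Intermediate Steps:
O = -1560 (O = 65*(-24) = -1560)
(15946/11074)/O - 12808/(-17563) = (15946/11074)/(-1560) - 12808/(-17563) = (15946*(1/11074))*(-1/1560) - 12808*(-1/17563) = (1139/791)*(-1/1560) + 12808/17563 = -1139/1233960 + 12808/17563 = 173456653/238154280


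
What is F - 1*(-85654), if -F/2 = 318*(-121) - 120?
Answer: 162850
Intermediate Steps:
F = 77196 (F = -2*(318*(-121) - 120) = -2*(-38478 - 120) = -2*(-38598) = 77196)
F - 1*(-85654) = 77196 - 1*(-85654) = 77196 + 85654 = 162850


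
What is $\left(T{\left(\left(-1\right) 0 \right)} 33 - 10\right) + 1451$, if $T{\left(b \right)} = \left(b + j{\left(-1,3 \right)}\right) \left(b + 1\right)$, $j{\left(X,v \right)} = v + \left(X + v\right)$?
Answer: $1606$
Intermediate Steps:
$j{\left(X,v \right)} = X + 2 v$
$T{\left(b \right)} = \left(1 + b\right) \left(5 + b\right)$ ($T{\left(b \right)} = \left(b + \left(-1 + 2 \cdot 3\right)\right) \left(b + 1\right) = \left(b + \left(-1 + 6\right)\right) \left(1 + b\right) = \left(b + 5\right) \left(1 + b\right) = \left(5 + b\right) \left(1 + b\right) = \left(1 + b\right) \left(5 + b\right)$)
$\left(T{\left(\left(-1\right) 0 \right)} 33 - 10\right) + 1451 = \left(\left(5 + \left(\left(-1\right) 0\right)^{2} + 6 \left(\left(-1\right) 0\right)\right) 33 - 10\right) + 1451 = \left(\left(5 + 0^{2} + 6 \cdot 0\right) 33 - 10\right) + 1451 = \left(\left(5 + 0 + 0\right) 33 - 10\right) + 1451 = \left(5 \cdot 33 - 10\right) + 1451 = \left(165 - 10\right) + 1451 = 155 + 1451 = 1606$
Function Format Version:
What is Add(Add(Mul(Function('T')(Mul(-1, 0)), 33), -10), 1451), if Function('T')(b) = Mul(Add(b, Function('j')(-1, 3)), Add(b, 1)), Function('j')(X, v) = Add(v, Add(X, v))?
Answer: 1606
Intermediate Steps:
Function('j')(X, v) = Add(X, Mul(2, v))
Function('T')(b) = Mul(Add(1, b), Add(5, b)) (Function('T')(b) = Mul(Add(b, Add(-1, Mul(2, 3))), Add(b, 1)) = Mul(Add(b, Add(-1, 6)), Add(1, b)) = Mul(Add(b, 5), Add(1, b)) = Mul(Add(5, b), Add(1, b)) = Mul(Add(1, b), Add(5, b)))
Add(Add(Mul(Function('T')(Mul(-1, 0)), 33), -10), 1451) = Add(Add(Mul(Add(5, Pow(Mul(-1, 0), 2), Mul(6, Mul(-1, 0))), 33), -10), 1451) = Add(Add(Mul(Add(5, Pow(0, 2), Mul(6, 0)), 33), -10), 1451) = Add(Add(Mul(Add(5, 0, 0), 33), -10), 1451) = Add(Add(Mul(5, 33), -10), 1451) = Add(Add(165, -10), 1451) = Add(155, 1451) = 1606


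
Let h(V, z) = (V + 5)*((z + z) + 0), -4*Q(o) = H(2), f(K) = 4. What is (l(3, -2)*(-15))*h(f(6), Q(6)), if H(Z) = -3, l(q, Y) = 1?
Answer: -405/2 ≈ -202.50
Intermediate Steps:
Q(o) = ¾ (Q(o) = -¼*(-3) = ¾)
h(V, z) = 2*z*(5 + V) (h(V, z) = (5 + V)*(2*z + 0) = (5 + V)*(2*z) = 2*z*(5 + V))
(l(3, -2)*(-15))*h(f(6), Q(6)) = (1*(-15))*(2*(¾)*(5 + 4)) = -30*3*9/4 = -15*27/2 = -405/2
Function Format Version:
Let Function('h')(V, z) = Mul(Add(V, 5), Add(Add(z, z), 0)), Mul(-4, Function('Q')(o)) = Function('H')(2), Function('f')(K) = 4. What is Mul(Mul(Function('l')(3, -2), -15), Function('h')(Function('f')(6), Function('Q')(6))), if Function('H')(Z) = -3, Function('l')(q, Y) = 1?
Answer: Rational(-405, 2) ≈ -202.50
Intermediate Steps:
Function('Q')(o) = Rational(3, 4) (Function('Q')(o) = Mul(Rational(-1, 4), -3) = Rational(3, 4))
Function('h')(V, z) = Mul(2, z, Add(5, V)) (Function('h')(V, z) = Mul(Add(5, V), Add(Mul(2, z), 0)) = Mul(Add(5, V), Mul(2, z)) = Mul(2, z, Add(5, V)))
Mul(Mul(Function('l')(3, -2), -15), Function('h')(Function('f')(6), Function('Q')(6))) = Mul(Mul(1, -15), Mul(2, Rational(3, 4), Add(5, 4))) = Mul(-15, Mul(2, Rational(3, 4), 9)) = Mul(-15, Rational(27, 2)) = Rational(-405, 2)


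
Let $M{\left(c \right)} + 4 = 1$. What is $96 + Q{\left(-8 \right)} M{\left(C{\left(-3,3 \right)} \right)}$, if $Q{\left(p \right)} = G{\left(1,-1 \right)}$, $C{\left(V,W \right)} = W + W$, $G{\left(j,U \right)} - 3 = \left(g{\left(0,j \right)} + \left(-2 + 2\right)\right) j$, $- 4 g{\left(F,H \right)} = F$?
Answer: $87$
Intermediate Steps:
$g{\left(F,H \right)} = - \frac{F}{4}$
$G{\left(j,U \right)} = 3$ ($G{\left(j,U \right)} = 3 + \left(\left(- \frac{1}{4}\right) 0 + \left(-2 + 2\right)\right) j = 3 + \left(0 + 0\right) j = 3 + 0 j = 3 + 0 = 3$)
$C{\left(V,W \right)} = 2 W$
$Q{\left(p \right)} = 3$
$M{\left(c \right)} = -3$ ($M{\left(c \right)} = -4 + 1 = -3$)
$96 + Q{\left(-8 \right)} M{\left(C{\left(-3,3 \right)} \right)} = 96 + 3 \left(-3\right) = 96 - 9 = 87$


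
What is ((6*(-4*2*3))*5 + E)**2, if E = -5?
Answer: 525625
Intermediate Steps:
((6*(-4*2*3))*5 + E)**2 = ((6*(-4*2*3))*5 - 5)**2 = ((6*(-8*3))*5 - 5)**2 = ((6*(-24))*5 - 5)**2 = (-144*5 - 5)**2 = (-720 - 5)**2 = (-725)**2 = 525625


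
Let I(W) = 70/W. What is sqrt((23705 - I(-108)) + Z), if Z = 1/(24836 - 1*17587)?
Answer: sqrt(403601755269306)/130482 ≈ 153.97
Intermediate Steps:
Z = 1/7249 (Z = 1/(24836 - 17587) = 1/7249 ≈ 0.00013795)
sqrt((23705 - I(-108)) + Z) = sqrt((23705 - 70/(-108)) + 1/7249) = sqrt((23705 - 70*(-1)/108) + 1/7249) = sqrt((23705 - 1*(-35/54)) + 1/7249) = sqrt((23705 + 35/54) + 1/7249) = sqrt(1280105/54 + 1/7249) = sqrt(9279481199/391446) = sqrt(403601755269306)/130482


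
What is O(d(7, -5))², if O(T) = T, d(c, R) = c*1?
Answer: 49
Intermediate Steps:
d(c, R) = c
O(d(7, -5))² = 7² = 49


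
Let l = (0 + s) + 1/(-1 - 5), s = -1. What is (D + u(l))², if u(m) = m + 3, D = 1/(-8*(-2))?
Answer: 8281/2304 ≈ 3.5942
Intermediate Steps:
l = -7/6 (l = (0 - 1) + 1/(-1 - 5) = -1 + 1/(-6) = -1 - ⅙ = -7/6 ≈ -1.1667)
D = 1/16 ≈ 0.062500
u(m) = 3 + m
(D + u(l))² = (1/16 + (3 - 7/6))² = (1/16 + 11/6)² = (91/48)² = 8281/2304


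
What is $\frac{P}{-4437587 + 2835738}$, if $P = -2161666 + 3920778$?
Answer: $- \frac{1759112}{1601849} \approx -1.0982$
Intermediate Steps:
$P = 1759112$
$\frac{P}{-4437587 + 2835738} = \frac{1759112}{-4437587 + 2835738} = \frac{1759112}{-1601849} = 1759112 \left(- \frac{1}{1601849}\right) = - \frac{1759112}{1601849}$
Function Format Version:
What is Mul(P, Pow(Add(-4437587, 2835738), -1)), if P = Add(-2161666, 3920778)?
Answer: Rational(-1759112, 1601849) ≈ -1.0982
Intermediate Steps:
P = 1759112
Mul(P, Pow(Add(-4437587, 2835738), -1)) = Mul(1759112, Pow(Add(-4437587, 2835738), -1)) = Mul(1759112, Pow(-1601849, -1)) = Mul(1759112, Rational(-1, 1601849)) = Rational(-1759112, 1601849)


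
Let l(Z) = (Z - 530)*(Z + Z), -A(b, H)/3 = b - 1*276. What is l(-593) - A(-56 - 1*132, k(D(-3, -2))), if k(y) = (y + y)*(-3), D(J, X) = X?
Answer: 1330486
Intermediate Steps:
k(y) = -6*y (k(y) = (2*y)*(-3) = -6*y)
A(b, H) = 828 - 3*b (A(b, H) = -3*(b - 1*276) = -3*(b - 276) = -3*(-276 + b) = 828 - 3*b)
l(Z) = 2*Z*(-530 + Z) (l(Z) = (-530 + Z)*(2*Z) = 2*Z*(-530 + Z))
l(-593) - A(-56 - 1*132, k(D(-3, -2))) = 2*(-593)*(-530 - 593) - (828 - 3*(-56 - 1*132)) = 2*(-593)*(-1123) - (828 - 3*(-56 - 132)) = 1331878 - (828 - 3*(-188)) = 1331878 - (828 + 564) = 1331878 - 1*1392 = 1331878 - 1392 = 1330486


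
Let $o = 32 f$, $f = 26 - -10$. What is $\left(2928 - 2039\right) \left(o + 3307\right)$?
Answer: $3964051$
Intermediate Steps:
$f = 36$ ($f = 26 + 10 = 36$)
$o = 1152$ ($o = 32 \cdot 36 = 1152$)
$\left(2928 - 2039\right) \left(o + 3307\right) = \left(2928 - 2039\right) \left(1152 + 3307\right) = 889 \cdot 4459 = 3964051$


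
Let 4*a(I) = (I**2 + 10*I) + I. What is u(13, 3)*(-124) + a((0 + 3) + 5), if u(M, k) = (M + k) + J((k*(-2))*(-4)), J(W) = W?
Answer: -4922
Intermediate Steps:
a(I) = I**2/4 + 11*I/4 (a(I) = ((I**2 + 10*I) + I)/4 = (I**2 + 11*I)/4 = I**2/4 + 11*I/4)
u(M, k) = M + 9*k (u(M, k) = (M + k) + (k*(-2))*(-4) = (M + k) - 2*k*(-4) = (M + k) + 8*k = M + 9*k)
u(13, 3)*(-124) + a((0 + 3) + 5) = (13 + 9*3)*(-124) + ((0 + 3) + 5)*(11 + ((0 + 3) + 5))/4 = (13 + 27)*(-124) + (3 + 5)*(11 + (3 + 5))/4 = 40*(-124) + (1/4)*8*(11 + 8) = -4960 + (1/4)*8*19 = -4960 + 38 = -4922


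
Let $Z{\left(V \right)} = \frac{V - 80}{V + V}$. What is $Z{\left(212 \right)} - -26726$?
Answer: $\frac{2832989}{106} \approx 26726.0$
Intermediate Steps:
$Z{\left(V \right)} = \frac{-80 + V}{2 V}$
$Z{\left(212 \right)} - -26726 = \frac{-80 + 212}{2 \cdot 212} - -26726 = \frac{1}{2} \cdot \frac{1}{212} \cdot 132 + 26726 = \frac{33}{106} + 26726 = \frac{2832989}{106}$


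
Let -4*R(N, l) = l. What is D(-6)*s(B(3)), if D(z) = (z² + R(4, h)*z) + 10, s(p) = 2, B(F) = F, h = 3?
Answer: 101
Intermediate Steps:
R(N, l) = -l/4
D(z) = 10 + z² - 3*z/4 (D(z) = (z² + (-¼*3)*z) + 10 = (z² - 3*z/4) + 10 = 10 + z² - 3*z/4)
D(-6)*s(B(3)) = (10 + (-6)² - ¾*(-6))*2 = (10 + 36 + 9/2)*2 = (101/2)*2 = 101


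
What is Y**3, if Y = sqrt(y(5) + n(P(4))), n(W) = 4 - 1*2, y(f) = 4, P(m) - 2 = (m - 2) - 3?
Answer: 6*sqrt(6) ≈ 14.697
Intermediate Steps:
P(m) = -3 + m (P(m) = 2 + ((m - 2) - 3) = 2 + ((-2 + m) - 3) = 2 + (-5 + m) = -3 + m)
n(W) = 2 (n(W) = 4 - 2 = 2)
Y = sqrt(6) (Y = sqrt(4 + 2) = sqrt(6) ≈ 2.4495)
Y**3 = (sqrt(6))**3 = 6*sqrt(6)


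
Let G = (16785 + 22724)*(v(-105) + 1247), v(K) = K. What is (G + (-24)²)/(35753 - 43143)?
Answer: -22559927/3695 ≈ -6105.5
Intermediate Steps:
G = 45119278 (G = (16785 + 22724)*(-105 + 1247) = 39509*1142 = 45119278)
(G + (-24)²)/(35753 - 43143) = (45119278 + (-24)²)/(35753 - 43143) = (45119278 + 576)/(-7390) = 45119854*(-1/7390) = -22559927/3695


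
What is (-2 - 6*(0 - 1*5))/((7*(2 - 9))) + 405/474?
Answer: 313/1106 ≈ 0.28300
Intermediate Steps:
(-2 - 6*(0 - 1*5))/((7*(2 - 9))) + 405/474 = (-2 - 6*(0 - 5))/((7*(-7))) + 405*(1/474) = (-2 - 6*(-5))/(-49) + 135/158 = (-2 + 30)*(-1/49) + 135/158 = 28*(-1/49) + 135/158 = -4/7 + 135/158 = 313/1106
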